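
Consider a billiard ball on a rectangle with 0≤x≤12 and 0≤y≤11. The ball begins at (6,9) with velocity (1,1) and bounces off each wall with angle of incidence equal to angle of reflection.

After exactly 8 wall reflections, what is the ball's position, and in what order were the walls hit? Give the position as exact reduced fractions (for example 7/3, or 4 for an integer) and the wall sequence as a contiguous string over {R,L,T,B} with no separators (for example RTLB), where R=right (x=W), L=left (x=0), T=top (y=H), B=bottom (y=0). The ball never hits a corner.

Final position: (0,7)
Wall sequence: TRBLTRBL

1. t=2 → T at (8,11); v=(1,-1)
2. t=4 → R at (12,7); v=(-1,-1)
3. t=7 → B at (5,0); v=(-1,1)
4. t=5 → L at (0,5); v=(1,1)
5. t=6 → T at (6,11); v=(1,-1)
6. t=6 → R at (12,5); v=(-1,-1)
7. t=5 → B at (7,0); v=(-1,1)
8. t=7 → L at (0,7); v=(1,1)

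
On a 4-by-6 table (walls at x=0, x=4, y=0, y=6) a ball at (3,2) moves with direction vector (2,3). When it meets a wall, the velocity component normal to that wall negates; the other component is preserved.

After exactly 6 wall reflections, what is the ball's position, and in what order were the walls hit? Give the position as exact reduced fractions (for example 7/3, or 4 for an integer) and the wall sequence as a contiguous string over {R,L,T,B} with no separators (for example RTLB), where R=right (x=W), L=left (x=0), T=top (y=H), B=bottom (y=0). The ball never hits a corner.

Final position: (7/3,6)
Wall sequence: RTLBRT

1. t=1/2 → R at (4,7/2); v=(-2,3)
2. t=5/6 → T at (7/3,6); v=(-2,-3)
3. t=7/6 → L at (0,5/2); v=(2,-3)
4. t=5/6 → B at (5/3,0); v=(2,3)
5. t=7/6 → R at (4,7/2); v=(-2,3)
6. t=5/6 → T at (7/3,6); v=(-2,-3)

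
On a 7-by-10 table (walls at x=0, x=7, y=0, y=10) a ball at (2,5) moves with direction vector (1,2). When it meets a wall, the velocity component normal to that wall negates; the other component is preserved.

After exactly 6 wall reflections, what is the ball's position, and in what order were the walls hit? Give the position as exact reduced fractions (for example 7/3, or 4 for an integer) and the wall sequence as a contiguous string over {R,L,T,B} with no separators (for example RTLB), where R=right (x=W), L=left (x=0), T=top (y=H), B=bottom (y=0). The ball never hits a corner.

Final position: (11/2,0)
Wall sequence: TRBLTB

1. t=5/2 → T at (9/2,10); v=(1,-2)
2. t=5/2 → R at (7,5); v=(-1,-2)
3. t=5/2 → B at (9/2,0); v=(-1,2)
4. t=9/2 → L at (0,9); v=(1,2)
5. t=1/2 → T at (1/2,10); v=(1,-2)
6. t=5 → B at (11/2,0); v=(1,2)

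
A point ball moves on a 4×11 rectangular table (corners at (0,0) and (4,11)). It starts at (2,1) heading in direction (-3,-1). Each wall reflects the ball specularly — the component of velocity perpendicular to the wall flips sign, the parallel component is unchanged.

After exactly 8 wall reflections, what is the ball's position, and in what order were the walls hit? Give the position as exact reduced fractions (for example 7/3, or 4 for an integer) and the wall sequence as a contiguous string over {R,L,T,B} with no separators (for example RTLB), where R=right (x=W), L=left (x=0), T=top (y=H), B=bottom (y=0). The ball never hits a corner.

1. t=2/3 → L at (0,1/3); v=(3,-1)
2. t=1/3 → B at (1,0); v=(3,1)
3. t=1 → R at (4,1); v=(-3,1)
4. t=4/3 → L at (0,7/3); v=(3,1)
5. t=4/3 → R at (4,11/3); v=(-3,1)
6. t=4/3 → L at (0,5); v=(3,1)
7. t=4/3 → R at (4,19/3); v=(-3,1)
8. t=4/3 → L at (0,23/3); v=(3,1)

Final position: (0,23/3)
Wall sequence: LBRLRLRL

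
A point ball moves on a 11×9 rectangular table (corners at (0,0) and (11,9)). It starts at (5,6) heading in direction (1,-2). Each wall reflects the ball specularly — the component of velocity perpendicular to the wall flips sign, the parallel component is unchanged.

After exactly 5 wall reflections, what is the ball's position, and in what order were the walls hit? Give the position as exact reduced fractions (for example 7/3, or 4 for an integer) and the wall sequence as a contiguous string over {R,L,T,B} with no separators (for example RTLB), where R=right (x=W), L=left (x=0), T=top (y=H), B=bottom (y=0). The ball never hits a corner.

1. t=3 → B at (8,0); v=(1,2)
2. t=3 → R at (11,6); v=(-1,2)
3. t=3/2 → T at (19/2,9); v=(-1,-2)
4. t=9/2 → B at (5,0); v=(-1,2)
5. t=9/2 → T at (1/2,9); v=(-1,-2)

Final position: (1/2,9)
Wall sequence: BRTBT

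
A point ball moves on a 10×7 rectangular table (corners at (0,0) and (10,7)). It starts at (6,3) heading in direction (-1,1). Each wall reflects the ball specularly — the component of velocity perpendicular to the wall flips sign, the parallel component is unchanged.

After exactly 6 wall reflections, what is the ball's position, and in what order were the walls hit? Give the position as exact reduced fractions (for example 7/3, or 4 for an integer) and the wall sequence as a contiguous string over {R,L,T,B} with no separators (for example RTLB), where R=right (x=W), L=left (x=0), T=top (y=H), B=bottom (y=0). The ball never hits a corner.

1. t=4 → T at (2,7); v=(-1,-1)
2. t=2 → L at (0,5); v=(1,-1)
3. t=5 → B at (5,0); v=(1,1)
4. t=5 → R at (10,5); v=(-1,1)
5. t=2 → T at (8,7); v=(-1,-1)
6. t=7 → B at (1,0); v=(-1,1)

Final position: (1,0)
Wall sequence: TLBRTB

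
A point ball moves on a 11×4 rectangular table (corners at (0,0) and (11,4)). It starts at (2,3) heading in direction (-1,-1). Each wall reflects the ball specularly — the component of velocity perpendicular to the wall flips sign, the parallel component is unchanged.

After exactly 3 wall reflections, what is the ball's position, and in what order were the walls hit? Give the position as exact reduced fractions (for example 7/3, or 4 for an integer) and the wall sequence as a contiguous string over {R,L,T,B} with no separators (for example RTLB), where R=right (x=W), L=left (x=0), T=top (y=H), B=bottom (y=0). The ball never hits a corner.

Final position: (5,4)
Wall sequence: LBT

1. t=2 → L at (0,1); v=(1,-1)
2. t=1 → B at (1,0); v=(1,1)
3. t=4 → T at (5,4); v=(1,-1)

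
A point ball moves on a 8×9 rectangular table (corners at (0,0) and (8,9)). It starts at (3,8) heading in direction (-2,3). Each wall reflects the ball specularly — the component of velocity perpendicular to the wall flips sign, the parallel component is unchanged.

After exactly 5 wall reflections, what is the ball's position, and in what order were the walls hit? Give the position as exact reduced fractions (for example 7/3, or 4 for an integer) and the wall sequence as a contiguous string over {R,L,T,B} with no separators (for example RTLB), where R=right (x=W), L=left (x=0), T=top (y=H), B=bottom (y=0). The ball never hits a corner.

Final position: (19/3,9)
Wall sequence: TLBRT

1. t=1/3 → T at (7/3,9); v=(-2,-3)
2. t=7/6 → L at (0,11/2); v=(2,-3)
3. t=11/6 → B at (11/3,0); v=(2,3)
4. t=13/6 → R at (8,13/2); v=(-2,3)
5. t=5/6 → T at (19/3,9); v=(-2,-3)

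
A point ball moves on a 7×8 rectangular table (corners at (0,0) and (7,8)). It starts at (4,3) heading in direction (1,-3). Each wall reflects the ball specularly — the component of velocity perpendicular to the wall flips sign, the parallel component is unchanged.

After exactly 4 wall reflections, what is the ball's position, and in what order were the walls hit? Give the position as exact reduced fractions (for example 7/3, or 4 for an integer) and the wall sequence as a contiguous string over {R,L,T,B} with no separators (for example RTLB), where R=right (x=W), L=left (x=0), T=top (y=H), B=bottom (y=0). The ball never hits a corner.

1. t=1 → B at (5,0); v=(1,3)
2. t=2 → R at (7,6); v=(-1,3)
3. t=2/3 → T at (19/3,8); v=(-1,-3)
4. t=8/3 → B at (11/3,0); v=(-1,3)

Final position: (11/3,0)
Wall sequence: BRTB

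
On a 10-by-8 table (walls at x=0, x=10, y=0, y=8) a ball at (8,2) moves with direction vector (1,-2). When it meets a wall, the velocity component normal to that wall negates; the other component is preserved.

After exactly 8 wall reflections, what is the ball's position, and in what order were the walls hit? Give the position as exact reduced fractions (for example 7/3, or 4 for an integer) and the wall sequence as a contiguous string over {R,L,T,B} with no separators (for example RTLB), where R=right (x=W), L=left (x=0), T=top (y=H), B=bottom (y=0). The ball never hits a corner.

1. t=1 → B at (9,0); v=(1,2)
2. t=1 → R at (10,2); v=(-1,2)
3. t=3 → T at (7,8); v=(-1,-2)
4. t=4 → B at (3,0); v=(-1,2)
5. t=3 → L at (0,6); v=(1,2)
6. t=1 → T at (1,8); v=(1,-2)
7. t=4 → B at (5,0); v=(1,2)
8. t=4 → T at (9,8); v=(1,-2)

Final position: (9,8)
Wall sequence: BRTBLTBT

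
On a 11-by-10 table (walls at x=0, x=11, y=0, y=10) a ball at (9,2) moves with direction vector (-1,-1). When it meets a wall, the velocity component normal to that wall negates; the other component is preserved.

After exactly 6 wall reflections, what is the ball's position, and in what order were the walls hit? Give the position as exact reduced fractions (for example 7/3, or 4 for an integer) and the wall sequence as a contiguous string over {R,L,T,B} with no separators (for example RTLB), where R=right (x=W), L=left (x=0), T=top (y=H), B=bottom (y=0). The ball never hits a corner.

1. t=2 → B at (7,0); v=(-1,1)
2. t=7 → L at (0,7); v=(1,1)
3. t=3 → T at (3,10); v=(1,-1)
4. t=8 → R at (11,2); v=(-1,-1)
5. t=2 → B at (9,0); v=(-1,1)
6. t=9 → L at (0,9); v=(1,1)

Final position: (0,9)
Wall sequence: BLTRBL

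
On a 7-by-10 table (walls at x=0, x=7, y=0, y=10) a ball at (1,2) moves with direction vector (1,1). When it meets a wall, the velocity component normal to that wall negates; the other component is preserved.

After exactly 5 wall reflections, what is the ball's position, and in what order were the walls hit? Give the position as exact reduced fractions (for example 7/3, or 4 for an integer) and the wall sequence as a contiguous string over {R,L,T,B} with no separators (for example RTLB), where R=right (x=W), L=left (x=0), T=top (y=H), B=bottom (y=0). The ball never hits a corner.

1. t=6 → R at (7,8); v=(-1,1)
2. t=2 → T at (5,10); v=(-1,-1)
3. t=5 → L at (0,5); v=(1,-1)
4. t=5 → B at (5,0); v=(1,1)
5. t=2 → R at (7,2); v=(-1,1)

Final position: (7,2)
Wall sequence: RTLBR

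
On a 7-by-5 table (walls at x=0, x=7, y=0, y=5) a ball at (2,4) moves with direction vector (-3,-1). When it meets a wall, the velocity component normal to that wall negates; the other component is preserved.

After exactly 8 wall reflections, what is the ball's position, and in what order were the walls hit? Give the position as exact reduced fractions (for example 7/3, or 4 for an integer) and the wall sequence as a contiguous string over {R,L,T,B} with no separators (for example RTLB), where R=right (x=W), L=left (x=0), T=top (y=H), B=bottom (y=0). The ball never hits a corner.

1. t=2/3 → L at (0,10/3); v=(3,-1)
2. t=7/3 → R at (7,1); v=(-3,-1)
3. t=1 → B at (4,0); v=(-3,1)
4. t=4/3 → L at (0,4/3); v=(3,1)
5. t=7/3 → R at (7,11/3); v=(-3,1)
6. t=4/3 → T at (3,5); v=(-3,-1)
7. t=1 → L at (0,4); v=(3,-1)
8. t=7/3 → R at (7,5/3); v=(-3,-1)

Final position: (7,5/3)
Wall sequence: LRBLRTLR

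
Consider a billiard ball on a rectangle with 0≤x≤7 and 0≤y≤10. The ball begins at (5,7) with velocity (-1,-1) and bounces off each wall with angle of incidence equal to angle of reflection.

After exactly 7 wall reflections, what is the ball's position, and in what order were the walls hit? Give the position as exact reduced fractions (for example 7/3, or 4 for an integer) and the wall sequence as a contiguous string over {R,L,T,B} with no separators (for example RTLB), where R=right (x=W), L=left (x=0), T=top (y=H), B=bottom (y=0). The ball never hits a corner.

1. t=5 → L at (0,2); v=(1,-1)
2. t=2 → B at (2,0); v=(1,1)
3. t=5 → R at (7,5); v=(-1,1)
4. t=5 → T at (2,10); v=(-1,-1)
5. t=2 → L at (0,8); v=(1,-1)
6. t=7 → R at (7,1); v=(-1,-1)
7. t=1 → B at (6,0); v=(-1,1)

Final position: (6,0)
Wall sequence: LBRTLRB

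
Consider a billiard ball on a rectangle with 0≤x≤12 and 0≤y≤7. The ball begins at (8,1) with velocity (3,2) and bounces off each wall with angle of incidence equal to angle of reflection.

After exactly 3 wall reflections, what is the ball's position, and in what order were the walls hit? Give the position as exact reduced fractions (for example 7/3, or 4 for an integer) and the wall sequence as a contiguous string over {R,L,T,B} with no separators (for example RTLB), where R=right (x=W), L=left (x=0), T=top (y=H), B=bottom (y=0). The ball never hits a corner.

Final position: (0,7/3)
Wall sequence: RTL

1. t=4/3 → R at (12,11/3); v=(-3,2)
2. t=5/3 → T at (7,7); v=(-3,-2)
3. t=7/3 → L at (0,7/3); v=(3,-2)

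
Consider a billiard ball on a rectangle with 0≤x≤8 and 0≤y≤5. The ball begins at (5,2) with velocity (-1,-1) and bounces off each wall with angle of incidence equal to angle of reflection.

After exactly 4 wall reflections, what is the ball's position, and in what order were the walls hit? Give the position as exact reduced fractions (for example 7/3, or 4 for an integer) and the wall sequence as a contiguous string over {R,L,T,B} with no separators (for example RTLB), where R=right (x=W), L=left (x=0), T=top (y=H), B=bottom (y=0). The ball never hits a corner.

1. t=2 → B at (3,0); v=(-1,1)
2. t=3 → L at (0,3); v=(1,1)
3. t=2 → T at (2,5); v=(1,-1)
4. t=5 → B at (7,0); v=(1,1)

Final position: (7,0)
Wall sequence: BLTB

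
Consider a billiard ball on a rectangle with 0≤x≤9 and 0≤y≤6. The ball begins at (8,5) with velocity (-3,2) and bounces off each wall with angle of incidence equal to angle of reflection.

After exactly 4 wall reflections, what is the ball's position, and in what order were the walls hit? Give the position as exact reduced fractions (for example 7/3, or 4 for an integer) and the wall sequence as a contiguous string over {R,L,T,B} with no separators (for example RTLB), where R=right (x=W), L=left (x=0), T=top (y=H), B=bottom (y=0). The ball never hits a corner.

1. t=1/2 → T at (13/2,6); v=(-3,-2)
2. t=13/6 → L at (0,5/3); v=(3,-2)
3. t=5/6 → B at (5/2,0); v=(3,2)
4. t=13/6 → R at (9,13/3); v=(-3,2)

Final position: (9,13/3)
Wall sequence: TLBR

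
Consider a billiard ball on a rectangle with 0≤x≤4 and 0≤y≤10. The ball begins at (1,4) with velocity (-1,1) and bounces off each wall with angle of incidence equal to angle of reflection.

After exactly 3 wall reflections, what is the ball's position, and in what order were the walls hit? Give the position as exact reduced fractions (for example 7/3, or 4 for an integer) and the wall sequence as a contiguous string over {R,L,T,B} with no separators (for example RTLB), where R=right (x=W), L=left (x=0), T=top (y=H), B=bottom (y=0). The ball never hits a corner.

1. t=1 → L at (0,5); v=(1,1)
2. t=4 → R at (4,9); v=(-1,1)
3. t=1 → T at (3,10); v=(-1,-1)

Final position: (3,10)
Wall sequence: LRT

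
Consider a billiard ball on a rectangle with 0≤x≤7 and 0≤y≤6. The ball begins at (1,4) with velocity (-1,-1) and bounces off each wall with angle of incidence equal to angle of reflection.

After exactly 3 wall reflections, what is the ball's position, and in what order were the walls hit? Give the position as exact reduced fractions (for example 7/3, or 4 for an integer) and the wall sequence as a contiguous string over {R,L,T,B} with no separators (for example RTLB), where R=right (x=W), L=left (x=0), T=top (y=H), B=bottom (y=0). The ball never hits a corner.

Final position: (7,4)
Wall sequence: LBR

1. t=1 → L at (0,3); v=(1,-1)
2. t=3 → B at (3,0); v=(1,1)
3. t=4 → R at (7,4); v=(-1,1)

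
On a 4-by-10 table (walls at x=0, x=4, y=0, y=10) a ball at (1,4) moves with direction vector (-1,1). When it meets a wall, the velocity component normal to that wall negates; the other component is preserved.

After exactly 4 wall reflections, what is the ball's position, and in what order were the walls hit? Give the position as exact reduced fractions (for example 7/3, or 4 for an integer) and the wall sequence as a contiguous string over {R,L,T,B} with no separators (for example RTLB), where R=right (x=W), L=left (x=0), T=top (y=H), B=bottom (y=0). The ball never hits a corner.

1. t=1 → L at (0,5); v=(1,1)
2. t=4 → R at (4,9); v=(-1,1)
3. t=1 → T at (3,10); v=(-1,-1)
4. t=3 → L at (0,7); v=(1,-1)

Final position: (0,7)
Wall sequence: LRTL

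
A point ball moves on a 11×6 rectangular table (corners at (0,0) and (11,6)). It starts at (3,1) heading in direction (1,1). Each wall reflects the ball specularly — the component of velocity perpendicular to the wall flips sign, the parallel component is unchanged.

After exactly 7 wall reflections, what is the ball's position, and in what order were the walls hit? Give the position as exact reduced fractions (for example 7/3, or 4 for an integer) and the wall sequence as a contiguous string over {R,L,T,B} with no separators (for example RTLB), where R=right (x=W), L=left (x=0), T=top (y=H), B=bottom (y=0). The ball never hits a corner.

Final position: (10,6)
Wall sequence: TRBTLBT

1. t=5 → T at (8,6); v=(1,-1)
2. t=3 → R at (11,3); v=(-1,-1)
3. t=3 → B at (8,0); v=(-1,1)
4. t=6 → T at (2,6); v=(-1,-1)
5. t=2 → L at (0,4); v=(1,-1)
6. t=4 → B at (4,0); v=(1,1)
7. t=6 → T at (10,6); v=(1,-1)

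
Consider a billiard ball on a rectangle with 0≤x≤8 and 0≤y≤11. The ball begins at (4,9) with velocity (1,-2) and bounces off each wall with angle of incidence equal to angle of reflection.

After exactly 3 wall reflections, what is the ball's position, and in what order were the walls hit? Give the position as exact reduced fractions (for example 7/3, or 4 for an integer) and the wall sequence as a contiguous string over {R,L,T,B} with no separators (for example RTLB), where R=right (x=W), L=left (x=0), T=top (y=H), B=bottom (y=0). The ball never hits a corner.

Final position: (2,11)
Wall sequence: RBT

1. t=4 → R at (8,1); v=(-1,-2)
2. t=1/2 → B at (15/2,0); v=(-1,2)
3. t=11/2 → T at (2,11); v=(-1,-2)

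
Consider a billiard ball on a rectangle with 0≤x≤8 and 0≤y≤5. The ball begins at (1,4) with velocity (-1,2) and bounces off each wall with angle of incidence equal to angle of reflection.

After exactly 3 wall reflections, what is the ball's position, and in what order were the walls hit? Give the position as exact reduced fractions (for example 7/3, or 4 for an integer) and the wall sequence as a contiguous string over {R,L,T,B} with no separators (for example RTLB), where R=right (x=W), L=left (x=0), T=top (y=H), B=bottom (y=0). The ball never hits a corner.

1. t=1/2 → T at (1/2,5); v=(-1,-2)
2. t=1/2 → L at (0,4); v=(1,-2)
3. t=2 → B at (2,0); v=(1,2)

Final position: (2,0)
Wall sequence: TLB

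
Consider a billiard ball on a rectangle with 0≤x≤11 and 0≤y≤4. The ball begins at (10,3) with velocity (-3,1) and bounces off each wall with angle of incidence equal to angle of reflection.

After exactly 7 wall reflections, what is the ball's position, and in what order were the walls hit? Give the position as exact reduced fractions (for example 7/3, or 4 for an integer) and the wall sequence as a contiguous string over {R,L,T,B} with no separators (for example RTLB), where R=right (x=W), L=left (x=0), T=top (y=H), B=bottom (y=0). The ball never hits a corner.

1. t=1 → T at (7,4); v=(-3,-1)
2. t=7/3 → L at (0,5/3); v=(3,-1)
3. t=5/3 → B at (5,0); v=(3,1)
4. t=2 → R at (11,2); v=(-3,1)
5. t=2 → T at (5,4); v=(-3,-1)
6. t=5/3 → L at (0,7/3); v=(3,-1)
7. t=7/3 → B at (7,0); v=(3,1)

Final position: (7,0)
Wall sequence: TLBRTLB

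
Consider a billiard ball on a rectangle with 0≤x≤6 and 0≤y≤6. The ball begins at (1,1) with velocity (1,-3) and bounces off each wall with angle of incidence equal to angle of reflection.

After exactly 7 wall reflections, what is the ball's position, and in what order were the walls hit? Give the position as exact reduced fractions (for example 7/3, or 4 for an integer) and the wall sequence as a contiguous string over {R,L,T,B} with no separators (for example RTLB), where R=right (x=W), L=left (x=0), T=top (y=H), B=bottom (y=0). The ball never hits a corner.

Final position: (2/3,6)
Wall sequence: BTBRTBT

1. t=1/3 → B at (4/3,0); v=(1,3)
2. t=2 → T at (10/3,6); v=(1,-3)
3. t=2 → B at (16/3,0); v=(1,3)
4. t=2/3 → R at (6,2); v=(-1,3)
5. t=4/3 → T at (14/3,6); v=(-1,-3)
6. t=2 → B at (8/3,0); v=(-1,3)
7. t=2 → T at (2/3,6); v=(-1,-3)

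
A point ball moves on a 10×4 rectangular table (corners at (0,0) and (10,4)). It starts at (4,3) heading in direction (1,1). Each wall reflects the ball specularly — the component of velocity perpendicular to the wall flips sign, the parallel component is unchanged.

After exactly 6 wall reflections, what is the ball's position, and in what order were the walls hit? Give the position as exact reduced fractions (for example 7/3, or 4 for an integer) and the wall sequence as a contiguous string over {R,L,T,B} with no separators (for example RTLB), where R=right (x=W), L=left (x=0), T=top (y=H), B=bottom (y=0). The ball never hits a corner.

1. t=1 → T at (5,4); v=(1,-1)
2. t=4 → B at (9,0); v=(1,1)
3. t=1 → R at (10,1); v=(-1,1)
4. t=3 → T at (7,4); v=(-1,-1)
5. t=4 → B at (3,0); v=(-1,1)
6. t=3 → L at (0,3); v=(1,1)

Final position: (0,3)
Wall sequence: TBRTBL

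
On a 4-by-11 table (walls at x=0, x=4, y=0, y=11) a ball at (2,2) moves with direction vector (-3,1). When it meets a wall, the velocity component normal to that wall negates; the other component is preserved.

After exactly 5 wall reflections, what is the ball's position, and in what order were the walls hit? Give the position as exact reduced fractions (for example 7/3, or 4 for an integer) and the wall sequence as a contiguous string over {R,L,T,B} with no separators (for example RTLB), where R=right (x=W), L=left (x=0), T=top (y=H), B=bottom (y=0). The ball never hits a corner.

Final position: (0,8)
Wall sequence: LRLRL

1. t=2/3 → L at (0,8/3); v=(3,1)
2. t=4/3 → R at (4,4); v=(-3,1)
3. t=4/3 → L at (0,16/3); v=(3,1)
4. t=4/3 → R at (4,20/3); v=(-3,1)
5. t=4/3 → L at (0,8); v=(3,1)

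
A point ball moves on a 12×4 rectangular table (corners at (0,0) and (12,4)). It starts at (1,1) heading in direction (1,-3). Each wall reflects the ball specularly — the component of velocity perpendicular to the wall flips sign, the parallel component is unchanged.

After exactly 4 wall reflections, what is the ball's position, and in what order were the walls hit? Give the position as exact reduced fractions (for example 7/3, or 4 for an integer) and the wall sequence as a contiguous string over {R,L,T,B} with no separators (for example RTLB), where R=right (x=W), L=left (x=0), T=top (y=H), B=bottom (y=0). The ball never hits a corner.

Final position: (16/3,4)
Wall sequence: BTBT

1. t=1/3 → B at (4/3,0); v=(1,3)
2. t=4/3 → T at (8/3,4); v=(1,-3)
3. t=4/3 → B at (4,0); v=(1,3)
4. t=4/3 → T at (16/3,4); v=(1,-3)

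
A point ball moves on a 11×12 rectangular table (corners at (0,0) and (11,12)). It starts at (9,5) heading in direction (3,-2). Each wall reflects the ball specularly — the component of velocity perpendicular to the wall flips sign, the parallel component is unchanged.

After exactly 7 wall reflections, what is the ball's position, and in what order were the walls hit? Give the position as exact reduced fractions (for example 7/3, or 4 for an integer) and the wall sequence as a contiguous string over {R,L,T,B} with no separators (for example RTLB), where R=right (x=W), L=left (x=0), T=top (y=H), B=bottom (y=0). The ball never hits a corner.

Final position: (17/2,0)
Wall sequence: RBLRTLB

1. t=2/3 → R at (11,11/3); v=(-3,-2)
2. t=11/6 → B at (11/2,0); v=(-3,2)
3. t=11/6 → L at (0,11/3); v=(3,2)
4. t=11/3 → R at (11,11); v=(-3,2)
5. t=1/2 → T at (19/2,12); v=(-3,-2)
6. t=19/6 → L at (0,17/3); v=(3,-2)
7. t=17/6 → B at (17/2,0); v=(3,2)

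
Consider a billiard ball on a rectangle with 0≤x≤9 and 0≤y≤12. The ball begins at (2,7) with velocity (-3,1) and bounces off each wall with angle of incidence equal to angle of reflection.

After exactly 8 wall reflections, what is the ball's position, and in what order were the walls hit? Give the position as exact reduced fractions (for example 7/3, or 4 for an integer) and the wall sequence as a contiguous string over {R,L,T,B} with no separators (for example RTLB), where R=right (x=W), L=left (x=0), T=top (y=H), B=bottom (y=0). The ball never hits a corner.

Final position: (5,0)
Wall sequence: LRTLRLRB

1. t=2/3 → L at (0,23/3); v=(3,1)
2. t=3 → R at (9,32/3); v=(-3,1)
3. t=4/3 → T at (5,12); v=(-3,-1)
4. t=5/3 → L at (0,31/3); v=(3,-1)
5. t=3 → R at (9,22/3); v=(-3,-1)
6. t=3 → L at (0,13/3); v=(3,-1)
7. t=3 → R at (9,4/3); v=(-3,-1)
8. t=4/3 → B at (5,0); v=(-3,1)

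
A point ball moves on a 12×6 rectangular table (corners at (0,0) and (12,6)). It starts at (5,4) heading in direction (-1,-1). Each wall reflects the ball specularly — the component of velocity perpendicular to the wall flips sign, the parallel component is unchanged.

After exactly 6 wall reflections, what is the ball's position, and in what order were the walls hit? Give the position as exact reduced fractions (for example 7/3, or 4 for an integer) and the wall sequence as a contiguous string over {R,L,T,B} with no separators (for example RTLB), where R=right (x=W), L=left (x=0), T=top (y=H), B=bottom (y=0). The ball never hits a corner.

1. t=4 → B at (1,0); v=(-1,1)
2. t=1 → L at (0,1); v=(1,1)
3. t=5 → T at (5,6); v=(1,-1)
4. t=6 → B at (11,0); v=(1,1)
5. t=1 → R at (12,1); v=(-1,1)
6. t=5 → T at (7,6); v=(-1,-1)

Final position: (7,6)
Wall sequence: BLTBRT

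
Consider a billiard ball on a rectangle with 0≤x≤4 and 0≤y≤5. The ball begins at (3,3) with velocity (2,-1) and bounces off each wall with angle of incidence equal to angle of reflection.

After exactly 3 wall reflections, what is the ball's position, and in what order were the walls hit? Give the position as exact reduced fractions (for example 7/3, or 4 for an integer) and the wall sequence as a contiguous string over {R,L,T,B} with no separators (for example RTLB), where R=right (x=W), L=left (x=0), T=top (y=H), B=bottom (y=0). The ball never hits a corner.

1. t=1/2 → R at (4,5/2); v=(-2,-1)
2. t=2 → L at (0,1/2); v=(2,-1)
3. t=1/2 → B at (1,0); v=(2,1)

Final position: (1,0)
Wall sequence: RLB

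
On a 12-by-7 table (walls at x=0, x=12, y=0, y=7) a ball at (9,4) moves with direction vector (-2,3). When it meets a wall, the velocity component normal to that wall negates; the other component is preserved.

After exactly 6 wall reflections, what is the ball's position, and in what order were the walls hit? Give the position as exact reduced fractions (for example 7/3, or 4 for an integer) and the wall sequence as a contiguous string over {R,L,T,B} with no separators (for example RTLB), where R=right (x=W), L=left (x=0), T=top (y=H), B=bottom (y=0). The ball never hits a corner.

1. t=1 → T at (7,7); v=(-2,-3)
2. t=7/3 → B at (7/3,0); v=(-2,3)
3. t=7/6 → L at (0,7/2); v=(2,3)
4. t=7/6 → T at (7/3,7); v=(2,-3)
5. t=7/3 → B at (7,0); v=(2,3)
6. t=7/3 → T at (35/3,7); v=(2,-3)

Final position: (35/3,7)
Wall sequence: TBLTBT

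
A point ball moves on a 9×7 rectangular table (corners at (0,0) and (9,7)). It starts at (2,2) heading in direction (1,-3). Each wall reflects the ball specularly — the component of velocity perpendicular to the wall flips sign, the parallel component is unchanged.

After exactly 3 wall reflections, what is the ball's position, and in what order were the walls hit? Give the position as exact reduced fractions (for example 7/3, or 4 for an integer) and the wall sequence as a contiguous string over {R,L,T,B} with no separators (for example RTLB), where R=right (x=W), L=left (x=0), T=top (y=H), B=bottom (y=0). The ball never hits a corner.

Final position: (22/3,0)
Wall sequence: BTB

1. t=2/3 → B at (8/3,0); v=(1,3)
2. t=7/3 → T at (5,7); v=(1,-3)
3. t=7/3 → B at (22/3,0); v=(1,3)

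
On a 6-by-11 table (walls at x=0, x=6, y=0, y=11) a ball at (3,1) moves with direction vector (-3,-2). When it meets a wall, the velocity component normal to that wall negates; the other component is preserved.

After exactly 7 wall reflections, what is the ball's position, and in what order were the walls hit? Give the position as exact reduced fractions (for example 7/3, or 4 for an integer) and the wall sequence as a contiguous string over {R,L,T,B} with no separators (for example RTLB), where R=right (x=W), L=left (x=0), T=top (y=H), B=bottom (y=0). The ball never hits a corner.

Final position: (0,5)
Wall sequence: BLRLTRL

1. t=1/2 → B at (3/2,0); v=(-3,2)
2. t=1/2 → L at (0,1); v=(3,2)
3. t=2 → R at (6,5); v=(-3,2)
4. t=2 → L at (0,9); v=(3,2)
5. t=1 → T at (3,11); v=(3,-2)
6. t=1 → R at (6,9); v=(-3,-2)
7. t=2 → L at (0,5); v=(3,-2)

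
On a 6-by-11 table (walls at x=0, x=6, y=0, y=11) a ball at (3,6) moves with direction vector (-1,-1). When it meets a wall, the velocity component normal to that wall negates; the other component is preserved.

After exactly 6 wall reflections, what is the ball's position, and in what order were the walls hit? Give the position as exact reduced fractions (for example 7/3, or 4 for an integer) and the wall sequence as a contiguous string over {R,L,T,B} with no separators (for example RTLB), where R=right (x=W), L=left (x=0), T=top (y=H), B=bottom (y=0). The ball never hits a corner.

Final position: (6,7)
Wall sequence: LBRLTR

1. t=3 → L at (0,3); v=(1,-1)
2. t=3 → B at (3,0); v=(1,1)
3. t=3 → R at (6,3); v=(-1,1)
4. t=6 → L at (0,9); v=(1,1)
5. t=2 → T at (2,11); v=(1,-1)
6. t=4 → R at (6,7); v=(-1,-1)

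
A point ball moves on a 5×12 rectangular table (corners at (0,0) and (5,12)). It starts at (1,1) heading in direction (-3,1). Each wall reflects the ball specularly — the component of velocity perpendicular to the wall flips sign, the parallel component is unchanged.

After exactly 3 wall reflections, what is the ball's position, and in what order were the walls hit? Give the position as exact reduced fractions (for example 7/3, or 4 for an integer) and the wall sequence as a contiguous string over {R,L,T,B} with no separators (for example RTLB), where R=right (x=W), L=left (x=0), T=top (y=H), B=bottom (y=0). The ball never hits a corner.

1. t=1/3 → L at (0,4/3); v=(3,1)
2. t=5/3 → R at (5,3); v=(-3,1)
3. t=5/3 → L at (0,14/3); v=(3,1)

Final position: (0,14/3)
Wall sequence: LRL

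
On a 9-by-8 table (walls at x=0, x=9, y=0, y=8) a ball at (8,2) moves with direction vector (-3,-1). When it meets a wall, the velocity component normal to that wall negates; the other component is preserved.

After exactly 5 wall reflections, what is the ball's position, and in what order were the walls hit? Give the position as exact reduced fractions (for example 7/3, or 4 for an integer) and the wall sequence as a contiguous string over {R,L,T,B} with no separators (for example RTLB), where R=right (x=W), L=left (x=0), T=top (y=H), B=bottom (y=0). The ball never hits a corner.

Final position: (4,8)
Wall sequence: BLRLT

1. t=2 → B at (2,0); v=(-3,1)
2. t=2/3 → L at (0,2/3); v=(3,1)
3. t=3 → R at (9,11/3); v=(-3,1)
4. t=3 → L at (0,20/3); v=(3,1)
5. t=4/3 → T at (4,8); v=(3,-1)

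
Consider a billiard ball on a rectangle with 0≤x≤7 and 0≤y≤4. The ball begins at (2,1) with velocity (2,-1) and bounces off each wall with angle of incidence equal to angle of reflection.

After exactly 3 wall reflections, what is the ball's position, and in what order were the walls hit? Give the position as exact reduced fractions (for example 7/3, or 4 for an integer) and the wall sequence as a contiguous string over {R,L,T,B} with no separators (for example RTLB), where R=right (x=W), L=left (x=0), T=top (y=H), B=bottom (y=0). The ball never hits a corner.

Final position: (2,4)
Wall sequence: BRT

1. t=1 → B at (4,0); v=(2,1)
2. t=3/2 → R at (7,3/2); v=(-2,1)
3. t=5/2 → T at (2,4); v=(-2,-1)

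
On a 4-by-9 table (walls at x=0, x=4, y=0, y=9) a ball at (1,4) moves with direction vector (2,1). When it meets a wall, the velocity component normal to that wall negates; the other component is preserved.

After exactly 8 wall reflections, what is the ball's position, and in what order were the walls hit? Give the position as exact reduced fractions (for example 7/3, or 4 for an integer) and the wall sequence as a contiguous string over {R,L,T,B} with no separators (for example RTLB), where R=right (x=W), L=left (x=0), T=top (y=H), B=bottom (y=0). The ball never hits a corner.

Final position: (4,1/2)
Wall sequence: RLTRLRLR

1. t=3/2 → R at (4,11/2); v=(-2,1)
2. t=2 → L at (0,15/2); v=(2,1)
3. t=3/2 → T at (3,9); v=(2,-1)
4. t=1/2 → R at (4,17/2); v=(-2,-1)
5. t=2 → L at (0,13/2); v=(2,-1)
6. t=2 → R at (4,9/2); v=(-2,-1)
7. t=2 → L at (0,5/2); v=(2,-1)
8. t=2 → R at (4,1/2); v=(-2,-1)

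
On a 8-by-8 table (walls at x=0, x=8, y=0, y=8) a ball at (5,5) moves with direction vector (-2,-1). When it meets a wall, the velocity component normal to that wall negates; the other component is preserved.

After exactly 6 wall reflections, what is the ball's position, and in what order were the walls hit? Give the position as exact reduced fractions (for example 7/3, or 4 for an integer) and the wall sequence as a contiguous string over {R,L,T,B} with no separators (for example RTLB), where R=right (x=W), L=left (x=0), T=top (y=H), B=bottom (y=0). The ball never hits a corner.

Final position: (8,13/2)
Wall sequence: LBRLTR

1. t=5/2 → L at (0,5/2); v=(2,-1)
2. t=5/2 → B at (5,0); v=(2,1)
3. t=3/2 → R at (8,3/2); v=(-2,1)
4. t=4 → L at (0,11/2); v=(2,1)
5. t=5/2 → T at (5,8); v=(2,-1)
6. t=3/2 → R at (8,13/2); v=(-2,-1)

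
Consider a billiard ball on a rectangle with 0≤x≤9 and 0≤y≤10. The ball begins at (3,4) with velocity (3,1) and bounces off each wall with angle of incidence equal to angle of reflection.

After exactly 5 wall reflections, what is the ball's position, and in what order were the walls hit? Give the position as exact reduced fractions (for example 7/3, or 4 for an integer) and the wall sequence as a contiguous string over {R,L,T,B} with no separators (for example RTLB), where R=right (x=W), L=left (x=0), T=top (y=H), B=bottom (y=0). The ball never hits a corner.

1. t=2 → R at (9,6); v=(-3,1)
2. t=3 → L at (0,9); v=(3,1)
3. t=1 → T at (3,10); v=(3,-1)
4. t=2 → R at (9,8); v=(-3,-1)
5. t=3 → L at (0,5); v=(3,-1)

Final position: (0,5)
Wall sequence: RLTRL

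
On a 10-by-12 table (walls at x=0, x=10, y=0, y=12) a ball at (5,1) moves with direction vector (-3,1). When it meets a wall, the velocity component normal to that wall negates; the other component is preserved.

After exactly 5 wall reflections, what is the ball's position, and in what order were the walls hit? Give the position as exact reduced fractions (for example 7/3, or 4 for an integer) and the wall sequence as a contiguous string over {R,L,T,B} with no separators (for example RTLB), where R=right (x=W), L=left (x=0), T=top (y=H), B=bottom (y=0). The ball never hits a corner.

Final position: (10,34/3)
Wall sequence: LRLTR

1. t=5/3 → L at (0,8/3); v=(3,1)
2. t=10/3 → R at (10,6); v=(-3,1)
3. t=10/3 → L at (0,28/3); v=(3,1)
4. t=8/3 → T at (8,12); v=(3,-1)
5. t=2/3 → R at (10,34/3); v=(-3,-1)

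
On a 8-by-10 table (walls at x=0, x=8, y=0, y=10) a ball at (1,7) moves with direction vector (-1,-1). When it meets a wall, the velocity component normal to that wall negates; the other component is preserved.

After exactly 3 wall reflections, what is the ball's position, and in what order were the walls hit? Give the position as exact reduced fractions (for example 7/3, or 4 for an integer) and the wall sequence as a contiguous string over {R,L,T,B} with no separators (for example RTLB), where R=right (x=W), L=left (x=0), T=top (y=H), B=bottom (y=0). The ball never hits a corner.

1. t=1 → L at (0,6); v=(1,-1)
2. t=6 → B at (6,0); v=(1,1)
3. t=2 → R at (8,2); v=(-1,1)

Final position: (8,2)
Wall sequence: LBR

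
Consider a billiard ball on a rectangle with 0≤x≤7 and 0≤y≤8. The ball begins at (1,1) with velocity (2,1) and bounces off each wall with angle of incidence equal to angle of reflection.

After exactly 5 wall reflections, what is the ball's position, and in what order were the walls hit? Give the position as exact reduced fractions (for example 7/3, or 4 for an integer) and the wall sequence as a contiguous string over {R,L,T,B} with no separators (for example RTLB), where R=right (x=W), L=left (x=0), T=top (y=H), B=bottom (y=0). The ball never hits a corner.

1. t=3 → R at (7,4); v=(-2,1)
2. t=7/2 → L at (0,15/2); v=(2,1)
3. t=1/2 → T at (1,8); v=(2,-1)
4. t=3 → R at (7,5); v=(-2,-1)
5. t=7/2 → L at (0,3/2); v=(2,-1)

Final position: (0,3/2)
Wall sequence: RLTRL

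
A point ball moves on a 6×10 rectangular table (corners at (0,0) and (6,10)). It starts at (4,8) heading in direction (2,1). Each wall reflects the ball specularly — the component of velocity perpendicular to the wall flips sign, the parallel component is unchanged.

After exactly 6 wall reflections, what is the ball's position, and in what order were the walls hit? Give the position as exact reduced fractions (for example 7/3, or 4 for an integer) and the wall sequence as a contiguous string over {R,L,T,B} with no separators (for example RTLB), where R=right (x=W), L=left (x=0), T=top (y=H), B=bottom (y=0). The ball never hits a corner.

1. t=1 → R at (6,9); v=(-2,1)
2. t=1 → T at (4,10); v=(-2,-1)
3. t=2 → L at (0,8); v=(2,-1)
4. t=3 → R at (6,5); v=(-2,-1)
5. t=3 → L at (0,2); v=(2,-1)
6. t=2 → B at (4,0); v=(2,1)

Final position: (4,0)
Wall sequence: RTLRLB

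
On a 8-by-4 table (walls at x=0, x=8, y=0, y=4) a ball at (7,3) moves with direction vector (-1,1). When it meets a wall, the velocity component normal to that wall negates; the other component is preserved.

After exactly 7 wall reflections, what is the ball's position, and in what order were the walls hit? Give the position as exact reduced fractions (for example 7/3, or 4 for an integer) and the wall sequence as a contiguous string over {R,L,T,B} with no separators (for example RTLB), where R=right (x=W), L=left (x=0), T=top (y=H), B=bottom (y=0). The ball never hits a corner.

Final position: (6,4)
Wall sequence: TBLTBRT

1. t=1 → T at (6,4); v=(-1,-1)
2. t=4 → B at (2,0); v=(-1,1)
3. t=2 → L at (0,2); v=(1,1)
4. t=2 → T at (2,4); v=(1,-1)
5. t=4 → B at (6,0); v=(1,1)
6. t=2 → R at (8,2); v=(-1,1)
7. t=2 → T at (6,4); v=(-1,-1)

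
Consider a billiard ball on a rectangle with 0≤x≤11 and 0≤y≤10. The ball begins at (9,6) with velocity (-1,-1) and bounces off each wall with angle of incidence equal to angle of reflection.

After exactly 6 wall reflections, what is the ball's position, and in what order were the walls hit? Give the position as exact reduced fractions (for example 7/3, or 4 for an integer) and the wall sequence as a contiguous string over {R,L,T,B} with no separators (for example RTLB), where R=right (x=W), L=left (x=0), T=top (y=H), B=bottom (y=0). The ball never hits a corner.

1. t=6 → B at (3,0); v=(-1,1)
2. t=3 → L at (0,3); v=(1,1)
3. t=7 → T at (7,10); v=(1,-1)
4. t=4 → R at (11,6); v=(-1,-1)
5. t=6 → B at (5,0); v=(-1,1)
6. t=5 → L at (0,5); v=(1,1)

Final position: (0,5)
Wall sequence: BLTRBL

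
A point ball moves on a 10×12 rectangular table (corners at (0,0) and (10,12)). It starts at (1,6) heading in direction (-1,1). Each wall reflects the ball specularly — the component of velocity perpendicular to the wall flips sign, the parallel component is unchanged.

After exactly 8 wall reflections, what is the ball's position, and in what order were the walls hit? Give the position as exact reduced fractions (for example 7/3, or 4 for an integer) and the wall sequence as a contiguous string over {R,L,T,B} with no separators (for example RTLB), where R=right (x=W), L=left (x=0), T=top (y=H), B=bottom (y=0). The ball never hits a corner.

1. t=1 → L at (0,7); v=(1,1)
2. t=5 → T at (5,12); v=(1,-1)
3. t=5 → R at (10,7); v=(-1,-1)
4. t=7 → B at (3,0); v=(-1,1)
5. t=3 → L at (0,3); v=(1,1)
6. t=9 → T at (9,12); v=(1,-1)
7. t=1 → R at (10,11); v=(-1,-1)
8. t=10 → L at (0,1); v=(1,-1)

Final position: (0,1)
Wall sequence: LTRBLTRL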